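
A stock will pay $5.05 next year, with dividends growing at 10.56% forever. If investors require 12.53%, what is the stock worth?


Formula: P = D1 / (r - g)
Spread: r - g = 0.1253 - 0.1056 = 0.0197
Substituting: P = $5.05 / 0.0197
P = $256.35

$256.35


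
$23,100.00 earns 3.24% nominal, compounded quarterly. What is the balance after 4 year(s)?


Formula: FV = P * (1 + r/m)^(m*t)
Period rate: r/m = 0.0324 / 4 = 0.0081
Total periods: m*t = 4 * 4 = 16
Growth factor: (1 + 0.0081)^16 = 1.137779
FV = $23,100.00 * 1.137779 = $26,282.69

$26,282.69


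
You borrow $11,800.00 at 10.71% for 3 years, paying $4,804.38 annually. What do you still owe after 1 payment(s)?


Formula: Balance = PV*(1+r)^k - PMT*((1+r)^k - 1)/r
Growth: (1 + 0.1071)^1 = 1.1071
Accumulated factor: ((1+r)^k - 1)/r = 1.0
Balance = $11,800.00 * 1.1071 - $4,804.38 * 1.0
Balance = $8,259.40

$8,259.40


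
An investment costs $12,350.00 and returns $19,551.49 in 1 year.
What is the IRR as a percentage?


Formula: IRR = C1/C0 - 1
Substituting: IRR = $19,551.49 / $12,350.00 - 1
Ratio: 1.583117 - 1 = 0.583117
IRR = 58.3117%

58.3117%


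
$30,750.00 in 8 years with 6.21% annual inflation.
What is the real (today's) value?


Formula: Real value = nominal / (1 + inflation)^years
Price level: (1 + 0.0621)^8 = 1.619285
Real value = $30,750.00 / 1.619285 = $18,989.86

$18,989.86


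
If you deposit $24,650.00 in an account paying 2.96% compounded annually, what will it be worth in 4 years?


Formula: FV = P * (1 + r)^n
Substituting: FV = $24,650.00 * (1 + 0.0296)^4
Growth factor: (1.0296)^4 = 1.123761
FV = $24,650.00 * 1.123761 = $27,700.72

$27,700.72


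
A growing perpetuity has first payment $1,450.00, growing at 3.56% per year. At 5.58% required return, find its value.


Formula: PV = C / (r - g)
Spread: r - g = 0.0558 - 0.0356 = 0.0202
Substituting: PV = $1,450.00 / 0.0202
PV = $71,782.18

$71,782.18


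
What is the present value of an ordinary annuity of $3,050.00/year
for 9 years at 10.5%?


Formula: PV = PMT * (1 - (1+r)^(-n)) / r
Discount factor: (1 + 0.105)^(-9) = 0.407136
Bracket: 1 - 0.407136 = 0.592864
PV = $3,050.00 * 0.592864 / 0.105 = $17,221.29

$17,221.29


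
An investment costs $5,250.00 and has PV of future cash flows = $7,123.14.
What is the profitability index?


Formula: PI = PV(cash flows) / initial investment
Substituting: PI = $7,123.14 / $5,250.00
PI = 1.3568

1.3568


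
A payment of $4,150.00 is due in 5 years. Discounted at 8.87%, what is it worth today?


Formula: PV = FV / (1 + r)^n
Substituting: PV = $4,150.00 / (1 + 0.0887)^5
Discount factor: (1.0887)^5 = 1.529471
PV = $4,150.00 / 1.529471 = $2,713.36

$2,713.36


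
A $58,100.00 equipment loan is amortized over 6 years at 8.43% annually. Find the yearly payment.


Formula: PMT = PV * r / (1 - (1+r)^(-n))
Denominator: 1 - (1 + 0.0843)^(-6) = 0.384677
Numerator: $58,100.00 * 0.0843 = 4897.83
PMT = 4897.83 / 0.384677 = $12,732.32

$12,732.32


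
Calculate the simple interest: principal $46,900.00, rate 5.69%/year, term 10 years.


Formula: I = P * r * t
Substituting: I = $46,900.00 * 0.0569 * 10
Step: I = $46,900.00 * 0.569
I = $26,686.10

$26,686.10


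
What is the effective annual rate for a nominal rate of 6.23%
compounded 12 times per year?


Formula: EAR = (1 + r/m)^m - 1
Period rate: r/m = 0.0623 / 12 = 0.005192
Compounding: (1 + 0.005192)^12 = 1.06411
EAR = 1.06411 - 1 = 0.06411

0.06411


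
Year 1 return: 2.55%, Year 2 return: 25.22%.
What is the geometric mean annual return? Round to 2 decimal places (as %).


Formula: Geometric mean = ((1+r1)*(1+r2))^(1/2) - 1
Product: (1 + 0.0255) * (1 + 0.2522) = 1.0255 * 1.2522 = 1.284131
Square root: 1.284131^0.5 = 1.133195
Geometric mean = 1.133195 - 1 = 0.133195
As percentage: 13.32%

13.32%


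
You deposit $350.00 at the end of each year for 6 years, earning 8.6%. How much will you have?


Formula: FV = PMT * ((1+r)^n - 1) / r
Growth factor: (1 + 0.086)^6 = 1.64051
Numerator: 1.64051 - 1 = 0.64051
FV = $350.00 * 0.64051 / 0.086 = $2,606.73

$2,606.73


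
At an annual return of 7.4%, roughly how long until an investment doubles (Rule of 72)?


Formula: Years ≈ 72 / r
Substituting: Years ≈ 72 / 7.4
Years ≈ 9.7

9.7 years


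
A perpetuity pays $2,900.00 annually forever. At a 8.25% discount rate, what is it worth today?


Formula: PV = C / r
Substituting: PV = $2,900.00 / 0.0825
PV = $35,151.52

$35,151.52


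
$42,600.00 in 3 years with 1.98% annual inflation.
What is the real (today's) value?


Formula: Real value = nominal / (1 + inflation)^years
Price level: (1 + 0.0198)^3 = 1.060584
Real value = $42,600.00 / 1.060584 = $40,166.55

$40,166.55


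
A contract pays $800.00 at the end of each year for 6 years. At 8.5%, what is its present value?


Formula: PV = PMT * (1 - (1+r)^(-n)) / r
Discount factor: (1 + 0.085)^(-6) = 0.612945
Bracket: 1 - 0.612945 = 0.387055
PV = $800.00 * 0.387055 / 0.085 = $3,642.87

$3,642.87


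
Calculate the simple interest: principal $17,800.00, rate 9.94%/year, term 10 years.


Formula: I = P * r * t
Substituting: I = $17,800.00 * 0.0994 * 10
Step: I = $17,800.00 * 0.994
I = $17,693.20

$17,693.20


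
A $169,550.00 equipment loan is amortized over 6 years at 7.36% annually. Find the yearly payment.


Formula: PMT = PV * r / (1 - (1+r)^(-n))
Denominator: 1 - (1 + 0.0736)^(-6) = 0.346952
Numerator: $169,550.00 * 0.0736 = 12478.88
PMT = 12478.88 / 0.346952 = $35,967.15

$35,967.15


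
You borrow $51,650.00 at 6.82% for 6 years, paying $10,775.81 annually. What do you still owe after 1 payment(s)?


Formula: Balance = PV*(1+r)^k - PMT*((1+r)^k - 1)/r
Growth: (1 + 0.0682)^1 = 1.0682
Accumulated factor: ((1+r)^k - 1)/r = 1.0
Balance = $51,650.00 * 1.0682 - $10,775.81 * 1.0
Balance = $44,396.72

$44,396.72


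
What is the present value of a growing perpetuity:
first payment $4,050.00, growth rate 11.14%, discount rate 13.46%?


Formula: PV = C / (r - g)
Spread: r - g = 0.1346 - 0.1114 = 0.0232
Substituting: PV = $4,050.00 / 0.0232
PV = $174,568.97

$174,568.97


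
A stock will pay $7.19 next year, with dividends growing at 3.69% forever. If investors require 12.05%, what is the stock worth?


Formula: P = D1 / (r - g)
Spread: r - g = 0.1205 - 0.0369 = 0.0836
Substituting: P = $7.19 / 0.0836
P = $86.00

$86.00


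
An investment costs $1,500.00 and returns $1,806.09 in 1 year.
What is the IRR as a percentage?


Formula: IRR = C1/C0 - 1
Substituting: IRR = $1,806.09 / $1,500.00 - 1
Ratio: 1.20406 - 1 = 0.20406
IRR = 20.406%

20.406%


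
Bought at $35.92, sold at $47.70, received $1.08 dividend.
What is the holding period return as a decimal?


Formula: HPR = (P1 - P0 + D) / P0
Gain: $47.70 - $35.92 + $1.08 = $12.86
HPR = $12.86 / $35.92 = 0.358

0.358


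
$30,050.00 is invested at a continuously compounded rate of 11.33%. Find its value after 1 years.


Formula: FV = P * e^(r*t)
Exponent: r*t = 0.1133 * 1 = 0.1133
e^(0.1133) = 1.119968
FV = $30,050.00 * 1.119968 = $33,655.03

$33,655.03


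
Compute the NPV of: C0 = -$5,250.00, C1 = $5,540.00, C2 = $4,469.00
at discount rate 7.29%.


Formula: NPV = C0 + C1/(1+r) + C2/(1+r)^2
Discount C1: $5,540.00 / (1 + 0.0729) = $5,163.58
Discount C2: $4,469.00 / (1 + 0.0729)^2 = $3,882.32
NPV = -$5,250.00 + $5,163.58 + $3,882.32 = $3,795.90

$3,795.90


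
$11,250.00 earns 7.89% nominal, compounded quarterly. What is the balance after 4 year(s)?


Formula: FV = P * (1 + r/m)^(m*t)
Period rate: r/m = 0.0789 / 4 = 0.019725
Total periods: m*t = 4 * 4 = 16
Growth factor: (1 + 0.019725)^16 = 1.366876
FV = $11,250.00 * 1.366876 = $15,377.35

$15,377.35


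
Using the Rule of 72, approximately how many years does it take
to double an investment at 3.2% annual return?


Formula: Years ≈ 72 / r
Substituting: Years ≈ 72 / 3.2
Years ≈ 22.5

22.5 years


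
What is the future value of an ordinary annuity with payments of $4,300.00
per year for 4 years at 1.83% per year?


Formula: FV = PMT * ((1+r)^n - 1) / r
Growth factor: (1 + 0.0183)^4 = 1.075234
Numerator: 1.075234 - 1 = 0.075234
FV = $4,300.00 * 0.075234 / 0.0183 = $17,677.93

$17,677.93


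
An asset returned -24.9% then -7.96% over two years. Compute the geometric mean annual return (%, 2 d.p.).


Formula: Geometric mean = ((1+r1)*(1+r2))^(1/2) - 1
Product: (1 + -0.249) * (1 + -0.0796) = 0.751 * 0.9204 = 0.69122
Square root: 0.69122^0.5 = 0.831397
Geometric mean = 0.831397 - 1 = -0.168603
As percentage: -16.86%

-16.86%


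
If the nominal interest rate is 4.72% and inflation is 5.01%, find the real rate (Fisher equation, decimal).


Formula: (1 + r_real) = (1 + r_nom) / (1 + inflation)
Substituting: (1 + r_real) = 1.0472 / 1.0501
(1 + r_real) = 0.997238
r_real = 0.997238 - 1 = -0.002762

-0.002762


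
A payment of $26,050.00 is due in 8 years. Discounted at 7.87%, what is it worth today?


Formula: PV = FV / (1 + r)^n
Substituting: PV = $26,050.00 / (1 + 0.0787)^8
Discount factor: (1.0787)^8 = 1.833181
PV = $26,050.00 / 1.833181 = $14,210.27

$14,210.27


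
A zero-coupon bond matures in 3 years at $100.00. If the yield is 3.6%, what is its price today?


Formula: Price = FV / (1 + r)^n
Substituting: Price = $100.00 / (1 + 0.036)^3
Discount factor: (1.036)^3 = 1.111935
Price = $100.00 / 1.111935 = $89.93

$89.93


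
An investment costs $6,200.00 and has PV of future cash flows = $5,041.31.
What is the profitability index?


Formula: PI = PV(cash flows) / initial investment
Substituting: PI = $5,041.31 / $6,200.00
PI = 0.8131

0.8131


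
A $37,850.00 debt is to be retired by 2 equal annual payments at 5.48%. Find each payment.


Formula: PMT = PV * r / (1 - (1+r)^(-n))
Denominator: 1 - (1 + 0.0548)^(-2) = 0.101207
Numerator: $37,850.00 * 0.0548 = 2074.18
PMT = 2074.18 / 0.101207 = $20,494.46

$20,494.46


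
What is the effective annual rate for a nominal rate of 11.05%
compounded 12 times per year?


Formula: EAR = (1 + r/m)^m - 1
Period rate: r/m = 0.1105 / 12 = 0.009208
Compounding: (1 + 0.009208)^12 = 1.116272
EAR = 1.116272 - 1 = 0.116272

0.116272


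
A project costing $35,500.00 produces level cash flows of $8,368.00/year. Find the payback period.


Formula: Payback = investment / annual cash flow
Substituting: Payback = $35,500.00 / $8,368.00
Payback = 4.2424 years

4.2424 years


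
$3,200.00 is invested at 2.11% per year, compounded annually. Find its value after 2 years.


Formula: FV = P * (1 + r)^n
Substituting: FV = $3,200.00 * (1 + 0.0211)^2
Growth factor: (1.0211)^2 = 1.042645
FV = $3,200.00 * 1.042645 = $3,336.46

$3,336.46


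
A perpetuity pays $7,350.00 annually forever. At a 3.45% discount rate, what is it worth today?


Formula: PV = C / r
Substituting: PV = $7,350.00 / 0.0345
PV = $213,043.48

$213,043.48


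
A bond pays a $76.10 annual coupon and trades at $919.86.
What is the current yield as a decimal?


Formula: Current yield = annual coupon / price
Substituting: CY = $76.10 / $919.86
CY = 0.08273

0.08273


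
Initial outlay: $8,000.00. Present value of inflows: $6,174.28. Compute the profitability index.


Formula: PI = PV(cash flows) / initial investment
Substituting: PI = $6,174.28 / $8,000.00
PI = 0.7718

0.7718


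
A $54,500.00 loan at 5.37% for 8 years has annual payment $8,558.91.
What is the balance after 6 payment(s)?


Formula: Balance = PV*(1+r)^k - PMT*((1+r)^k - 1)/r
Growth: (1 + 0.0537)^6 = 1.36868
Accumulated factor: ((1+r)^k - 1)/r = 6.865547
Balance = $54,500.00 * 1.36868 - $8,558.91 * 6.865547
Balance = $15,831.45

$15,831.45


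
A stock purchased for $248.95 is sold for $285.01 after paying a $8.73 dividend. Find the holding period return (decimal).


Formula: HPR = (P1 - P0 + D) / P0
Gain: $285.01 - $248.95 + $8.73 = $44.79
HPR = $44.79 / $248.95 = 0.1799

0.1799


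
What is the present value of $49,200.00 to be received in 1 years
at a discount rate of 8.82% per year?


Formula: PV = FV / (1 + r)^n
Substituting: PV = $49,200.00 / (1 + 0.0882)^1
Discount factor: (1.0882)^1 = 1.0882
PV = $49,200.00 / 1.0882 = $45,212.28

$45,212.28


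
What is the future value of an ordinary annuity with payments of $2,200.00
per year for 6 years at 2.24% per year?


Formula: FV = PMT * ((1+r)^n - 1) / r
Growth factor: (1 + 0.0224)^6 = 1.142155
Numerator: 1.142155 - 1 = 0.142155
FV = $2,200.00 * 0.142155 / 0.0224 = $13,961.65

$13,961.65


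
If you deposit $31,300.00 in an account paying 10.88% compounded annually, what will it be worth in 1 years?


Formula: FV = P * (1 + r)^n
Substituting: FV = $31,300.00 * (1 + 0.1088)^1
Growth factor: (1.1088)^1 = 1.1088
FV = $31,300.00 * 1.1088 = $34,705.44

$34,705.44


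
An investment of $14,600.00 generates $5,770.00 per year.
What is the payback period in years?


Formula: Payback = investment / annual cash flow
Substituting: Payback = $14,600.00 / $5,770.00
Payback = 2.5303 years

2.5303 years


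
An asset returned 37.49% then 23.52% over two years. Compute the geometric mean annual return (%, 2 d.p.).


Formula: Geometric mean = ((1+r1)*(1+r2))^(1/2) - 1
Product: (1 + 0.3749) * (1 + 0.2352) = 1.3749 * 1.2352 = 1.698276
Square root: 1.698276^0.5 = 1.303179
Geometric mean = 1.303179 - 1 = 0.303179
As percentage: 30.32%

30.32%


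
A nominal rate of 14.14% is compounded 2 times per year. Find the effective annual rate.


Formula: EAR = (1 + r/m)^m - 1
Period rate: r/m = 0.1414 / 2 = 0.0707
Compounding: (1 + 0.0707)^2 = 1.146398
EAR = 1.146398 - 1 = 0.146398

0.146398


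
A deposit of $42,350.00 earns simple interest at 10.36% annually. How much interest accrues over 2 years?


Formula: I = P * r * t
Substituting: I = $42,350.00 * 0.1036 * 2
Step: I = $42,350.00 * 0.2072
I = $8,774.92

$8,774.92


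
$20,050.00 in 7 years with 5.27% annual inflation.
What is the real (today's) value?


Formula: Real value = nominal / (1 + inflation)^years
Price level: (1 + 0.0527)^7 = 1.432624
Real value = $20,050.00 / 1.432624 = $13,995.29

$13,995.29


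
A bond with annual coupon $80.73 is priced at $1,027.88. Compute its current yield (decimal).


Formula: Current yield = annual coupon / price
Substituting: CY = $80.73 / $1,027.88
CY = 0.07854

0.07854


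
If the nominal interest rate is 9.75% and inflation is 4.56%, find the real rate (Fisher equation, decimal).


Formula: (1 + r_real) = (1 + r_nom) / (1 + inflation)
Substituting: (1 + r_real) = 1.0975 / 1.0456
(1 + r_real) = 1.049637
r_real = 1.049637 - 1 = 0.049637

0.049637


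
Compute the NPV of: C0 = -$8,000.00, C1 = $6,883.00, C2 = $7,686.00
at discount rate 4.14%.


Formula: NPV = C0 + C1/(1+r) + C2/(1+r)^2
Discount C1: $6,883.00 / (1 + 0.0414) = $6,609.37
Discount C2: $7,686.00 / (1 + 0.0414)^2 = $7,087.05
NPV = -$8,000.00 + $6,609.37 + $7,087.05 = $5,696.42

$5,696.42


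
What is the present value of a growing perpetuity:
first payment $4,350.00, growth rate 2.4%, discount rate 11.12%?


Formula: PV = C / (r - g)
Spread: r - g = 0.1112 - 0.024 = 0.0872
Substituting: PV = $4,350.00 / 0.0872
PV = $49,885.32

$49,885.32


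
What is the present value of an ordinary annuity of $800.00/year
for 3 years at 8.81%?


Formula: PV = PMT * (1 - (1+r)^(-n)) / r
Discount factor: (1 + 0.0881)^(-3) = 0.776236
Bracket: 1 - 0.776236 = 0.223764
PV = $800.00 * 0.223764 / 0.0881 = $2,031.91

$2,031.91


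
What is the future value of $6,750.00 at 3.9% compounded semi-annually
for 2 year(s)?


Formula: FV = P * (1 + r/m)^(m*t)
Period rate: r/m = 0.039 / 2 = 0.0195
Total periods: m*t = 2 * 2 = 4
Growth factor: (1 + 0.0195)^4 = 1.080311
FV = $6,750.00 * 1.080311 = $7,292.10

$7,292.10


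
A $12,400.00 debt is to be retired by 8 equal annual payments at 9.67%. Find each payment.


Formula: PMT = PV * r / (1 - (1+r)^(-n))
Denominator: 1 - (1 + 0.0967)^(-8) = 0.522144
Numerator: $12,400.00 * 0.0967 = 1199.08
PMT = 1199.08 / 0.522144 = $2,296.46

$2,296.46


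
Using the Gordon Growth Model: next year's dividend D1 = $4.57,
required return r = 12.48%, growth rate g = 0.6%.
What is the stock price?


Formula: P = D1 / (r - g)
Spread: r - g = 0.1248 - 0.006 = 0.1188
Substituting: P = $4.57 / 0.1188
P = $38.47

$38.47


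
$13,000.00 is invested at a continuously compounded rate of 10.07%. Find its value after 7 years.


Formula: FV = P * e^(r*t)
Exponent: r*t = 0.1007 * 7 = 0.7049
e^(0.7049) = 2.023644
FV = $13,000.00 * 2.023644 = $26,307.38

$26,307.38


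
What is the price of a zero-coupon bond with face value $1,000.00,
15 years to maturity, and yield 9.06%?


Formula: Price = FV / (1 + r)^n
Substituting: Price = $1,000.00 / (1 + 0.0906)^15
Discount factor: (1.0906)^15 = 3.672674
Price = $1,000.00 / 3.672674 = $272.28

$272.28


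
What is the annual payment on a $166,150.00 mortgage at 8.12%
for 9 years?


Formula: PMT = PV * r / (1 - (1+r)^(-n))
Denominator: 1 - (1 + 0.0812)^(-9) = 0.504726
Numerator: $166,150.00 * 0.0812 = 13491.38
PMT = 13491.38 / 0.504726 = $26,730.12

$26,730.12


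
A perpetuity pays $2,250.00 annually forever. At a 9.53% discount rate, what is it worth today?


Formula: PV = C / r
Substituting: PV = $2,250.00 / 0.0953
PV = $23,609.65

$23,609.65


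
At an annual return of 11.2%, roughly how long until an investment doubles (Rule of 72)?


Formula: Years ≈ 72 / r
Substituting: Years ≈ 72 / 11.2
Years ≈ 6.4

6.4 years


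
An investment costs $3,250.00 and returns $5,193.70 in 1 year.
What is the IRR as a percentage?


Formula: IRR = C1/C0 - 1
Substituting: IRR = $5,193.70 / $3,250.00 - 1
Ratio: 1.598062 - 1 = 0.598062
IRR = 59.8062%

59.8062%


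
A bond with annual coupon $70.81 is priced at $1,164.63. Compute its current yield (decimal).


Formula: Current yield = annual coupon / price
Substituting: CY = $70.81 / $1,164.63
CY = 0.0608

0.0608


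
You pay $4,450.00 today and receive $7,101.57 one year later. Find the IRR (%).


Formula: IRR = C1/C0 - 1
Substituting: IRR = $7,101.57 / $4,450.00 - 1
Ratio: 1.595858 - 1 = 0.595858
IRR = 59.5858%

59.5858%


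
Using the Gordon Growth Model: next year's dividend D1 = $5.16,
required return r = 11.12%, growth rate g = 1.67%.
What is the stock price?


Formula: P = D1 / (r - g)
Spread: r - g = 0.1112 - 0.0167 = 0.0945
Substituting: P = $5.16 / 0.0945
P = $54.60

$54.60


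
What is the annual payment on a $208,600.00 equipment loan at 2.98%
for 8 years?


Formula: PMT = PV * r / (1 - (1+r)^(-n))
Denominator: 1 - (1 + 0.0298)^(-8) = 0.209363
Numerator: $208,600.00 * 0.0298 = 6216.28
PMT = 6216.28 / 0.209363 = $29,691.34

$29,691.34


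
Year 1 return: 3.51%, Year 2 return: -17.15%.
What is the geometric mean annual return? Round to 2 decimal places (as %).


Formula: Geometric mean = ((1+r1)*(1+r2))^(1/2) - 1
Product: (1 + 0.0351) * (1 + -0.1715) = 1.0351 * 0.8285 = 0.85758
Square root: 0.85758^0.5 = 0.926056
Geometric mean = 0.926056 - 1 = -0.073944
As percentage: -7.39%

-7.39%


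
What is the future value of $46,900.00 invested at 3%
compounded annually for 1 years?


Formula: FV = P * (1 + r)^n
Substituting: FV = $46,900.00 * (1 + 0.03)^1
Growth factor: (1.03)^1 = 1.03
FV = $46,900.00 * 1.03 = $48,307.00

$48,307.00


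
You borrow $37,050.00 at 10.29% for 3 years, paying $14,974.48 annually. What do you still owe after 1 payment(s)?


Formula: Balance = PV*(1+r)^k - PMT*((1+r)^k - 1)/r
Growth: (1 + 0.1029)^1 = 1.1029
Accumulated factor: ((1+r)^k - 1)/r = 1.0
Balance = $37,050.00 * 1.1029 - $14,974.48 * 1.0
Balance = $25,887.97

$25,887.97


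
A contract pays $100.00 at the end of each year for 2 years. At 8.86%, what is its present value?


Formula: PV = PMT * (1 - (1+r)^(-n)) / r
Discount factor: (1 + 0.0886)^(-2) = 0.843846
Bracket: 1 - 0.843846 = 0.156154
PV = $100.00 * 0.156154 / 0.0886 = $176.25

$176.25


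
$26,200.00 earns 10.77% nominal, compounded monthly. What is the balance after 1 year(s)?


Formula: FV = P * (1 + r/m)^(m*t)
Period rate: r/m = 0.1077 / 12 = 0.008975
Total periods: m*t = 12 * 1 = 12
Growth factor: (1 + 0.008975)^12 = 1.113179
FV = $26,200.00 * 1.113179 = $29,165.28

$29,165.28


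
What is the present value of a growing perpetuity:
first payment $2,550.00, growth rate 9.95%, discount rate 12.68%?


Formula: PV = C / (r - g)
Spread: r - g = 0.1268 - 0.0995 = 0.0273
Substituting: PV = $2,550.00 / 0.0273
PV = $93,406.59

$93,406.59


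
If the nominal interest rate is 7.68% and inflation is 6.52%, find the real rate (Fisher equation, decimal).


Formula: (1 + r_real) = (1 + r_nom) / (1 + inflation)
Substituting: (1 + r_real) = 1.0768 / 1.0652
(1 + r_real) = 1.01089
r_real = 1.01089 - 1 = 0.01089

0.01089


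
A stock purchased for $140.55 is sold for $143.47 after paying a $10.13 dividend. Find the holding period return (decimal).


Formula: HPR = (P1 - P0 + D) / P0
Gain: $143.47 - $140.55 + $10.13 = $13.05
HPR = $13.05 / $140.55 = 0.0928

0.0928


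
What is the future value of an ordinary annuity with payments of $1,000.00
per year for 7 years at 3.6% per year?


Formula: FV = PMT * ((1+r)^n - 1) / r
Growth factor: (1 + 0.036)^7 = 1.280909
Numerator: 1.280909 - 1 = 0.280909
FV = $1,000.00 * 0.280909 / 0.036 = $7,803.03

$7,803.03


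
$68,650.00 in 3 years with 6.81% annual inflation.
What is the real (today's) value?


Formula: Real value = nominal / (1 + inflation)^years
Price level: (1 + 0.0681)^3 = 1.218529
Real value = $68,650.00 / 1.218529 = $56,338.44

$56,338.44


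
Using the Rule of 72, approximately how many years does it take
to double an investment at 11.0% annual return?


Formula: Years ≈ 72 / r
Substituting: Years ≈ 72 / 11.0
Years ≈ 6.5

6.5 years


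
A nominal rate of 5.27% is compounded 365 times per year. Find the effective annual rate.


Formula: EAR = (1 + r/m)^m - 1
Period rate: r/m = 0.0527 / 365 = 0.000144
Compounding: (1 + 0.000144)^365 = 1.054109
EAR = 1.054109 - 1 = 0.054109

0.054109


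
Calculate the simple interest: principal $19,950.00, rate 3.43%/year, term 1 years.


Formula: I = P * r * t
Substituting: I = $19,950.00 * 0.0343 * 1
Step: I = $19,950.00 * 0.0343
I = $684.29

$684.29


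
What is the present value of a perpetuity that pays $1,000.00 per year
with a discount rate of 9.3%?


Formula: PV = C / r
Substituting: PV = $1,000.00 / 0.093
PV = $10,752.69

$10,752.69


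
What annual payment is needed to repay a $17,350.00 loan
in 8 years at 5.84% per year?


Formula: PMT = PV * r / (1 - (1+r)^(-n))
Denominator: 1 - (1 + 0.0584)^(-8) = 0.36496
Numerator: $17,350.00 * 0.0584 = 1013.24
PMT = 1013.24 / 0.36496 = $2,776.31

$2,776.31


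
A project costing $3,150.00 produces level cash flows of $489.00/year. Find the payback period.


Formula: Payback = investment / annual cash flow
Substituting: Payback = $3,150.00 / $489.00
Payback = 6.4417 years

6.4417 years


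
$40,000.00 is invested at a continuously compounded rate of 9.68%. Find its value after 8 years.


Formula: FV = P * e^(r*t)
Exponent: r*t = 0.0968 * 8 = 0.7744
e^(0.7744) = 2.16929
FV = $40,000.00 * 2.16929 = $86,771.61

$86,771.61


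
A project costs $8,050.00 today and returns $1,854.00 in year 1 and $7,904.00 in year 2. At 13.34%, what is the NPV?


Formula: NPV = C0 + C1/(1+r) + C2/(1+r)^2
Discount C1: $1,854.00 / (1 + 0.1334) = $1,635.79
Discount C2: $7,904.00 / (1 + 0.1334)^2 = $6,152.91
NPV = -$8,050.00 + $1,635.79 + $6,152.91 = -$261.30

-$261.30


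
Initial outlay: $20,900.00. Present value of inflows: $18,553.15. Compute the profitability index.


Formula: PI = PV(cash flows) / initial investment
Substituting: PI = $18,553.15 / $20,900.00
PI = 0.8877

0.8877


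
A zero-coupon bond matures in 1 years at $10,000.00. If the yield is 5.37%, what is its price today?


Formula: Price = FV / (1 + r)^n
Substituting: Price = $10,000.00 / (1 + 0.0537)^1
Discount factor: (1.0537)^1 = 1.0537
Price = $10,000.00 / 1.0537 = $9,490.37

$9,490.37


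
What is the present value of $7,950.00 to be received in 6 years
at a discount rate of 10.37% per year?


Formula: PV = FV / (1 + r)^n
Substituting: PV = $7,950.00 / (1 + 0.1037)^6
Discount factor: (1.1037)^6 = 1.807616
PV = $7,950.00 / 1.807616 = $4,398.06

$4,398.06


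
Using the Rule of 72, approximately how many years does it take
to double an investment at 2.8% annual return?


Formula: Years ≈ 72 / r
Substituting: Years ≈ 72 / 2.8
Years ≈ 25.7

25.7 years


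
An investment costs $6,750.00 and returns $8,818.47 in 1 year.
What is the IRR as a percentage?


Formula: IRR = C1/C0 - 1
Substituting: IRR = $8,818.47 / $6,750.00 - 1
Ratio: 1.30644 - 1 = 0.30644
IRR = 30.644%

30.644%


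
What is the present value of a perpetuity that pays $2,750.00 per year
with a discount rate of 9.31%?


Formula: PV = C / r
Substituting: PV = $2,750.00 / 0.0931
PV = $29,538.13

$29,538.13


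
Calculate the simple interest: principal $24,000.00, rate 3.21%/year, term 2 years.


Formula: I = P * r * t
Substituting: I = $24,000.00 * 0.0321 * 2
Step: I = $24,000.00 * 0.0642
I = $1,540.80

$1,540.80


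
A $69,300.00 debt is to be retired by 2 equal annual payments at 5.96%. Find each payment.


Formula: PMT = PV * r / (1 - (1+r)^(-n))
Denominator: 1 - (1 + 0.0596)^(-2) = 0.109331
Numerator: $69,300.00 * 0.0596 = 4130.28
PMT = 4130.28 / 0.109331 = $37,777.59

$37,777.59


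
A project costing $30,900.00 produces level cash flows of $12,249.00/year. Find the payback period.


Formula: Payback = investment / annual cash flow
Substituting: Payback = $30,900.00 / $12,249.00
Payback = 2.5227 years

2.5227 years


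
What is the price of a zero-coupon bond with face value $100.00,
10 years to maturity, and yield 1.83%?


Formula: Price = FV / (1 + r)^n
Substituting: Price = $100.00 / (1 + 0.0183)^10
Discount factor: (1.0183)^10 = 1.19883
Price = $100.00 / 1.19883 = $83.41

$83.41


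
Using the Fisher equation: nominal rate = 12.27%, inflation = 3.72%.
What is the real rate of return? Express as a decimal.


Formula: (1 + r_real) = (1 + r_nom) / (1 + inflation)
Substituting: (1 + r_real) = 1.1227 / 1.0372
(1 + r_real) = 1.082433
r_real = 1.082433 - 1 = 0.082433

0.082433


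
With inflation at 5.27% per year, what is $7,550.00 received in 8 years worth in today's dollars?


Formula: Real value = nominal / (1 + inflation)^years
Price level: (1 + 0.0527)^8 = 1.508124
Real value = $7,550.00 / 1.508124 = $5,006.22

$5,006.22


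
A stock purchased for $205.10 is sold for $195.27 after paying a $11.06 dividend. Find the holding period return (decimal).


Formula: HPR = (P1 - P0 + D) / P0
Gain: $195.27 - $205.10 + $11.06 = $1.23
HPR = $1.23 / $205.10 = 0.006

0.006


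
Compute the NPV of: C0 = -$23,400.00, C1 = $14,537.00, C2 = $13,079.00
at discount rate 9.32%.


Formula: NPV = C0 + C1/(1+r) + C2/(1+r)^2
Discount C1: $14,537.00 / (1 + 0.0932) = $13,297.66
Discount C2: $13,079.00 / (1 + 0.0932)^2 = $10,943.98
NPV = -$23,400.00 + $13,297.66 + $10,943.98 = $841.64

$841.64


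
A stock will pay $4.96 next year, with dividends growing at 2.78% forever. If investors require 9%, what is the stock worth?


Formula: P = D1 / (r - g)
Spread: r - g = 0.09 - 0.0278 = 0.0622
Substituting: P = $4.96 / 0.0622
P = $79.74

$79.74


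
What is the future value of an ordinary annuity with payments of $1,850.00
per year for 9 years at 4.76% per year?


Formula: FV = PMT * ((1+r)^n - 1) / r
Growth factor: (1 + 0.0476)^9 = 1.519705
Numerator: 1.519705 - 1 = 0.519705
FV = $1,850.00 * 0.519705 / 0.0476 = $20,198.63

$20,198.63


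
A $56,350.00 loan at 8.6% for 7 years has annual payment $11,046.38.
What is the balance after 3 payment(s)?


Formula: Balance = PV*(1+r)^k - PMT*((1+r)^k - 1)/r
Growth: (1 + 0.086)^3 = 1.280824
Accumulated factor: ((1+r)^k - 1)/r = 3.265396
Balance = $56,350.00 * 1.280824 - $11,046.38 * 3.265396
Balance = $36,103.63

$36,103.63


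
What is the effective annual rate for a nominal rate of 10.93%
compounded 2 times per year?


Formula: EAR = (1 + r/m)^m - 1
Period rate: r/m = 0.1093 / 2 = 0.05465
Compounding: (1 + 0.05465)^2 = 1.112287
EAR = 1.112287 - 1 = 0.112287

0.112287


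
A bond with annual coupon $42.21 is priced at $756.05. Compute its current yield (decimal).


Formula: Current yield = annual coupon / price
Substituting: CY = $42.21 / $756.05
CY = 0.05583

0.05583


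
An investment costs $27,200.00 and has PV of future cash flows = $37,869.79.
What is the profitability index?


Formula: PI = PV(cash flows) / initial investment
Substituting: PI = $37,869.79 / $27,200.00
PI = 1.3923

1.3923


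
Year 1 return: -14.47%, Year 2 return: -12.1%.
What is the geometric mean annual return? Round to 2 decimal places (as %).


Formula: Geometric mean = ((1+r1)*(1+r2))^(1/2) - 1
Product: (1 + -0.1447) * (1 + -0.121) = 0.8553 * 0.879 = 0.751809
Square root: 0.751809^0.5 = 0.867069
Geometric mean = 0.867069 - 1 = -0.132931
As percentage: -13.29%

-13.29%


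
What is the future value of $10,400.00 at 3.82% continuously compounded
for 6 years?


Formula: FV = P * e^(r*t)
Exponent: r*t = 0.0382 * 6 = 0.2292
e^(0.2292) = 1.257594
FV = $10,400.00 * 1.257594 = $13,078.97

$13,078.97


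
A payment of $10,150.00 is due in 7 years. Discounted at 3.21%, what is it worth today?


Formula: PV = FV / (1 + r)^n
Substituting: PV = $10,150.00 / (1 + 0.0321)^7
Discount factor: (1.0321)^7 = 1.247534
PV = $10,150.00 / 1.247534 = $8,136.05

$8,136.05


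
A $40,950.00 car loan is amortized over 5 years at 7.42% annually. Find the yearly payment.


Formula: PMT = PV * r / (1 - (1+r)^(-n))
Denominator: 1 - (1 + 0.0742)^(-5) = 0.300844
Numerator: $40,950.00 * 0.0742 = 3038.49
PMT = 3038.49 / 0.300844 = $10,099.89

$10,099.89


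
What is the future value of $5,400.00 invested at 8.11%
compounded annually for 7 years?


Formula: FV = P * (1 + r)^n
Substituting: FV = $5,400.00 * (1 + 0.0811)^7
Growth factor: (1.0811)^7 = 1.726081
FV = $5,400.00 * 1.726081 = $9,320.84

$9,320.84


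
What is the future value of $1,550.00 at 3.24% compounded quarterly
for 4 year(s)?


Formula: FV = P * (1 + r/m)^(m*t)
Period rate: r/m = 0.0324 / 4 = 0.0081
Total periods: m*t = 4 * 4 = 16
Growth factor: (1 + 0.0081)^16 = 1.137779
FV = $1,550.00 * 1.137779 = $1,763.56

$1,763.56


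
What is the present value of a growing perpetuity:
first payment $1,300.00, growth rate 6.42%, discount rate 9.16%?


Formula: PV = C / (r - g)
Spread: r - g = 0.0916 - 0.0642 = 0.0274
Substituting: PV = $1,300.00 / 0.0274
PV = $47,445.26

$47,445.26


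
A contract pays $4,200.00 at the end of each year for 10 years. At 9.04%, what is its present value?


Formula: PV = PMT * (1 - (1+r)^(-n)) / r
Discount factor: (1 + 0.0904)^(-10) = 0.420864
Bracket: 1 - 0.420864 = 0.579136
PV = $4,200.00 * 0.579136 / 0.0904 = $26,906.77

$26,906.77


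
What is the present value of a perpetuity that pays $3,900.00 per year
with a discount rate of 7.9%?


Formula: PV = C / r
Substituting: PV = $3,900.00 / 0.079
PV = $49,367.09

$49,367.09


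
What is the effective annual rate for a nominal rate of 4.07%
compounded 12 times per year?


Formula: EAR = (1 + r/m)^m - 1
Period rate: r/m = 0.0407 / 12 = 0.003392
Compounding: (1 + 0.003392)^12 = 1.041468
EAR = 1.041468 - 1 = 0.041468

0.041468


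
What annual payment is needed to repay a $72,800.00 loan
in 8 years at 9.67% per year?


Formula: PMT = PV * r / (1 - (1+r)^(-n))
Denominator: 1 - (1 + 0.0967)^(-8) = 0.522144
Numerator: $72,800.00 * 0.0967 = 7039.76
PMT = 7039.76 / 0.522144 = $13,482.42

$13,482.42


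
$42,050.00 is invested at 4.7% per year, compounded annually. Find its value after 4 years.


Formula: FV = P * (1 + r)^n
Substituting: FV = $42,050.00 * (1 + 0.047)^4
Growth factor: (1.047)^4 = 1.201674
FV = $42,050.00 * 1.201674 = $50,530.40

$50,530.40


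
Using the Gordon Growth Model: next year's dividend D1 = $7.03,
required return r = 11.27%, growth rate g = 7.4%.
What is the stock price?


Formula: P = D1 / (r - g)
Spread: r - g = 0.1127 - 0.074 = 0.0387
Substituting: P = $7.03 / 0.0387
P = $181.65

$181.65


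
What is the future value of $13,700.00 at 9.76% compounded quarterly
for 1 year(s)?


Formula: FV = P * (1 + r/m)^(m*t)
Period rate: r/m = 0.0976 / 4 = 0.0244
Total periods: m*t = 4 * 1 = 4
Growth factor: (1 + 0.0244)^4 = 1.101231
FV = $13,700.00 * 1.101231 = $15,086.86

$15,086.86


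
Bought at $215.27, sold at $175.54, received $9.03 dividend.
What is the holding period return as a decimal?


Formula: HPR = (P1 - P0 + D) / P0
Gain: $175.54 - $215.27 + $9.03 = -$30.70
HPR = -$30.70 / $215.27 = -0.1426

-0.1426


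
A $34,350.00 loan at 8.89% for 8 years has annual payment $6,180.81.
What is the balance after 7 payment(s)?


Formula: Balance = PV*(1+r)^k - PMT*((1+r)^k - 1)/r
Growth: (1 + 0.0889)^7 = 1.815164
Accumulated factor: ((1+r)^k - 1)/r = 9.169454
Balance = $34,350.00 * 1.815164 - $6,180.81 * 9.169454
Balance = $5,676.25

$5,676.25


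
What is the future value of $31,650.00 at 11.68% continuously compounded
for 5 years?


Formula: FV = P * e^(r*t)
Exponent: r*t = 0.1168 * 5 = 0.584
e^(0.584) = 1.793197
FV = $31,650.00 * 1.793197 = $56,754.68

$56,754.68


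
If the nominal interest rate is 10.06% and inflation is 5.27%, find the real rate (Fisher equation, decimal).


Formula: (1 + r_real) = (1 + r_nom) / (1 + inflation)
Substituting: (1 + r_real) = 1.1006 / 1.0527
(1 + r_real) = 1.045502
r_real = 1.045502 - 1 = 0.045502

0.045502


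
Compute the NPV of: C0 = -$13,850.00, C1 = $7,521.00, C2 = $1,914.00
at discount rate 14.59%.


Formula: NPV = C0 + C1/(1+r) + C2/(1+r)^2
Discount C1: $7,521.00 / (1 + 0.1459) = $6,563.40
Discount C2: $1,914.00 / (1 + 0.1459)^2 = $1,457.63
NPV = -$13,850.00 + $6,563.40 + $1,457.63 = -$5,828.97

-$5,828.97


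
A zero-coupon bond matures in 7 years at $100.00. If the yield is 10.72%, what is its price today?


Formula: Price = FV / (1 + r)^n
Substituting: Price = $100.00 / (1 + 0.1072)^7
Discount factor: (1.1072)^7 = 2.039776
Price = $100.00 / 2.039776 = $49.02

$49.02


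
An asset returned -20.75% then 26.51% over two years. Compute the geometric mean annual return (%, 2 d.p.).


Formula: Geometric mean = ((1+r1)*(1+r2))^(1/2) - 1
Product: (1 + -0.2075) * (1 + 0.2651) = 0.7925 * 1.2651 = 1.002592
Square root: 1.002592^0.5 = 1.001295
Geometric mean = 1.001295 - 1 = 0.001295
As percentage: 0.13%

0.13%


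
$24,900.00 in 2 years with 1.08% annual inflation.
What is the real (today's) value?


Formula: Real value = nominal / (1 + inflation)^years
Price level: (1 + 0.0108)^2 = 1.021717
Real value = $24,900.00 / 1.021717 = $24,370.75

$24,370.75


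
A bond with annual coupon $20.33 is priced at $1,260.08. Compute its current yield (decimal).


Formula: Current yield = annual coupon / price
Substituting: CY = $20.33 / $1,260.08
CY = 0.016134

0.016134


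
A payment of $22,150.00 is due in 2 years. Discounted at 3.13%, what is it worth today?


Formula: PV = FV / (1 + r)^n
Substituting: PV = $22,150.00 / (1 + 0.0313)^2
Discount factor: (1.0313)^2 = 1.06358
PV = $22,150.00 / 1.06358 = $20,825.90

$20,825.90


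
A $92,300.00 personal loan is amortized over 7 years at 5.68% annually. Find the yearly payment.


Formula: PMT = PV * r / (1 - (1+r)^(-n))
Denominator: 1 - (1 + 0.0568)^(-7) = 0.320718
Numerator: $92,300.00 * 0.0568 = 5242.64
PMT = 5242.64 / 0.320718 = $16,346.59

$16,346.59


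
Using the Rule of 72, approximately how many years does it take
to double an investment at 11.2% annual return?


Formula: Years ≈ 72 / r
Substituting: Years ≈ 72 / 11.2
Years ≈ 6.4

6.4 years


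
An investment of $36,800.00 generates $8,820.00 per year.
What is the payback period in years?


Formula: Payback = investment / annual cash flow
Substituting: Payback = $36,800.00 / $8,820.00
Payback = 4.1723 years

4.1723 years


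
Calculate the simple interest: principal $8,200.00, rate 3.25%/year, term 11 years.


Formula: I = P * r * t
Substituting: I = $8,200.00 * 0.0325 * 11
Step: I = $8,200.00 * 0.3575
I = $2,931.50

$2,931.50


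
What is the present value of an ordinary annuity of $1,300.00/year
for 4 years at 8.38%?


Formula: PV = PMT * (1 - (1+r)^(-n)) / r
Discount factor: (1 + 0.0838)^(-4) = 0.724775
Bracket: 1 - 0.724775 = 0.275225
PV = $1,300.00 * 0.275225 / 0.0838 = $4,269.59

$4,269.59


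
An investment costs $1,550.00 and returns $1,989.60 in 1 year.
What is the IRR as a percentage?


Formula: IRR = C1/C0 - 1
Substituting: IRR = $1,989.60 / $1,550.00 - 1
Ratio: 1.283613 - 1 = 0.283613
IRR = 28.3613%

28.3613%


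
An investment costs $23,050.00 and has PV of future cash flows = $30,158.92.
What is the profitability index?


Formula: PI = PV(cash flows) / initial investment
Substituting: PI = $30,158.92 / $23,050.00
PI = 1.3084

1.3084


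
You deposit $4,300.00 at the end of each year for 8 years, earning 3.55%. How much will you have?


Formula: FV = PMT * ((1+r)^n - 1) / r
Growth factor: (1 + 0.0355)^8 = 1.321907
Numerator: 1.321907 - 1 = 0.321907
FV = $4,300.00 * 0.321907 / 0.0355 = $38,991.52

$38,991.52


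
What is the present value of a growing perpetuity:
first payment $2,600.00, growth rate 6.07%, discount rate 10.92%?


Formula: PV = C / (r - g)
Spread: r - g = 0.1092 - 0.0607 = 0.0485
Substituting: PV = $2,600.00 / 0.0485
PV = $53,608.25

$53,608.25


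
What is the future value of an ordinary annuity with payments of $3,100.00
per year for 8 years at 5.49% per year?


Formula: FV = PMT * ((1+r)^n - 1) / r
Growth factor: (1 + 0.0549)^8 = 1.533523
Numerator: 1.533523 - 1 = 0.533523
FV = $3,100.00 * 0.533523 / 0.0549 = $30,126.08

$30,126.08


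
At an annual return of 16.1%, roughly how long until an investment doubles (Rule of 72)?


Formula: Years ≈ 72 / r
Substituting: Years ≈ 72 / 16.1
Years ≈ 4.5

4.5 years


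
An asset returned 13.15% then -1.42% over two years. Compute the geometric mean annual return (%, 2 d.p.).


Formula: Geometric mean = ((1+r1)*(1+r2))^(1/2) - 1
Product: (1 + 0.1315) * (1 + -0.0142) = 1.1315 * 0.9858 = 1.115433
Square root: 1.115433^0.5 = 1.05614
Geometric mean = 1.05614 - 1 = 0.05614
As percentage: 5.61%

5.61%


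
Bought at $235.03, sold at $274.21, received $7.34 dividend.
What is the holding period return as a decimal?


Formula: HPR = (P1 - P0 + D) / P0
Gain: $274.21 - $235.03 + $7.34 = $46.52
HPR = $46.52 / $235.03 = 0.1979

0.1979


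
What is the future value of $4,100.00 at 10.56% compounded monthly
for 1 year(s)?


Formula: FV = P * (1 + r/m)^(m*t)
Period rate: r/m = 0.1056 / 12 = 0.0088
Total periods: m*t = 12 * 1 = 12
Growth factor: (1 + 0.0088)^12 = 1.110864
FV = $4,100.00 * 1.110864 = $4,554.54

$4,554.54


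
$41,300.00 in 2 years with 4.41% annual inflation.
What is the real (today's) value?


Formula: Real value = nominal / (1 + inflation)^years
Price level: (1 + 0.0441)^2 = 1.090145
Real value = $41,300.00 / 1.090145 = $37,884.88

$37,884.88


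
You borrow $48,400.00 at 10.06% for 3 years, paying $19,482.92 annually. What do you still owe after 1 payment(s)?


Formula: Balance = PV*(1+r)^k - PMT*((1+r)^k - 1)/r
Growth: (1 + 0.1006)^1 = 1.1006
Accumulated factor: ((1+r)^k - 1)/r = 1.0
Balance = $48,400.00 * 1.1006 - $19,482.92 * 1.0
Balance = $33,786.12

$33,786.12


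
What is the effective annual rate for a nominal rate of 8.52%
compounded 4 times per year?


Formula: EAR = (1 + r/m)^m - 1
Period rate: r/m = 0.0852 / 4 = 0.0213
Compounding: (1 + 0.0213)^4 = 1.087961
EAR = 1.087961 - 1 = 0.087961

0.087961


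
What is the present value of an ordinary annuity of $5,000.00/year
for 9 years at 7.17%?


Formula: PV = PMT * (1 - (1+r)^(-n)) / r
Discount factor: (1 + 0.0717)^(-9) = 0.536217
Bracket: 1 - 0.536217 = 0.463783
PV = $5,000.00 * 0.463783 / 0.0717 = $32,341.88

$32,341.88
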